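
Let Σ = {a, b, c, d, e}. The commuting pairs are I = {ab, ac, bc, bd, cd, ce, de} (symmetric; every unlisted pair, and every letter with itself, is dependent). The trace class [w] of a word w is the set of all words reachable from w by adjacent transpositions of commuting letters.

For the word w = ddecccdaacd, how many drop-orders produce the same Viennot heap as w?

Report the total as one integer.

piece 0:d — minimal
piece 1:d rests on {0:d}
piece 2:e — minimal
piece 3:c — minimal
piece 4:c rests on {3:c}
piece 5:c rests on {4:c}
piece 6:d rests on {1:d}
piece 7:a rests on {2:e, 6:d}
piece 8:a rests on {7:a}
piece 9:c rests on {5:c}
piece 10:d rests on {8:a}
minimal pieces: {0:d, 2:e, 3:c}
ways to finish when only these pieces remain (= sum over removing one remaining piece with nothing left below it):
  1 left: {9}→1  {10}→1
  2 left: {5,9}→1  {8,10}→1  {9,10}→2
  3 left: {4,5,9}→1  {5,9,10}→3  {7,8,10}→1  {8,9,10}→3
  4 left: {2,7,8,10}→1  {3,4,5,9}→1  {4,5,9,10}→4  {5,8,9,10}→6  {6,7,8,10}→1  {7,8,9,10}→4
  5 left: {1,6,7,8,10}→1  {2,6,7,8,10}→2  {2,7,8,9,10}→5  {3,4,5,9,10}→5  {4,5,8,9,10}→10  {5,7,8,9,10}→10  {6,7,8,9,10}→5
  6 left: {0,1,6,7,8,10}→1  {1,2,6,7,8,10}→3  {1,6,7,8,9,10}→6  {2,5,7,8,9,10}→15  {2,6,7,8,9,10}→12  {3,4,5,8,9,10}→15  {4,5,7,8,9,10}→20  {5,6,7,8,9,10}→15
  7 left: {0,1,2,6,7,8,10}→4  {0,1,6,7,8,9,10}→7  {1,2,6,7,8,9,10}→21  {1,5,6,7,8,9,10}→21  {2,4,5,7,8,9,10}→35  {2,5,6,7,8,9,10}→42  {3,4,5,7,8,9,10}→35  {4,5,6,7,8,9,10}→35
  8 left: {0,1,2,6,7,8,9,10}→32  {0,1,5,6,7,8,9,10}→28  {1,2,5,6,7,8,9,10}→84  {1,4,5,6,7,8,9,10}→56  {2,3,4,5,7,8,9,10}→70  {2,4,5,6,7,8,9,10}→112  {3,4,5,6,7,8,9,10}→70
  9 left: {0,1,2,5,6,7,8,9,10}→144  {0,1,4,5,6,7,8,9,10}→84  {1,2,4,5,6,7,8,9,10}→252  {1,3,4,5,6,7,8,9,10}→126  {2,3,4,5,6,7,8,9,10}→252
  placing 0:d first → 630 extensions
  placing 2:e first → 210 extensions
  placing 3:c first → 480 extensions
total linear extensions = 1320

1320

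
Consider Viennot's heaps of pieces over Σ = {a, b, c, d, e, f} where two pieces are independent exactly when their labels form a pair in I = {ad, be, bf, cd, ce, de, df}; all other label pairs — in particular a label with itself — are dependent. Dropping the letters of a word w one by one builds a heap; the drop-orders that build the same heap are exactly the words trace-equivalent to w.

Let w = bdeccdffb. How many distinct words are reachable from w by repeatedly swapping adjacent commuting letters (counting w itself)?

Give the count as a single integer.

175

#0=b has no predecessor
#1=d depends on [0:b]
#2=e has no predecessor
#3=c depends on [0:b]
#4=c depends on [3:c]
#5=d depends on [1:d]
#6=f depends on [2:e, 4:c]
#7=f depends on [6:f]
#8=b depends on [4:c, 5:d]
sources: [0:b, 2:e]
N(rest) = Σ N(rest − s) over sources s of rest; N(one piece) = 1:
  size 1 → [7]=1  [8]=1
  size 2 → [5,8]=1  [6,7]=1  [7,8]=2
  size 3 → [1,5,8]=1  [2,6,7]=1  [5,7,8]=3  [6,7,8]=3
  size 4 → [1,5,7,8]=4  [2,6,7,8]=4  [4,6,7,8]=3  [5,6,7,8]=6
  size 5 → [1,5,6,7,8]=10  [2,4,6,7,8]=7  [2,5,6,7,8]=10  [3,4,6,7,8]=3  [4,5,6,7,8]=9
  size 6 → [1,2,5,6,7,8]=20  [1,4,5,6,7,8]=19  [2,3,4,6,7,8]=10  [2,4,5,6,7,8]=26  [3,4,5,6,7,8]=12
  size 7 → [1,2,4,5,6,7,8]=65  [1,3,4,5,6,7,8]=31  [2,3,4,5,6,7,8]=48
  first=0(b) contributes 144
  first=2(e) contributes 31
|[w]| = 175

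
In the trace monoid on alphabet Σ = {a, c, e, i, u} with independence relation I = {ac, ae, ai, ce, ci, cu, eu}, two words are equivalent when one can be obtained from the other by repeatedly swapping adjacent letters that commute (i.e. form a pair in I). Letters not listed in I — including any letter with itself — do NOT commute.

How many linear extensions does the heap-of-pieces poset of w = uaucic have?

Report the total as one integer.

0(u) covers ∅
1(a) covers 0:u
2(u) covers 1:a
3(c) covers ∅
4(i) covers 2:u
5(c) covers 3:c
floor of heap: 0:u, 3:c
completions by unplaced set U, small U first (add the entries for U minus each lowest piece of U):
  |U|=1: {4}:1  {5}:1
  |U|=2: {2,4}:1  {3,5}:1  {4,5}:2
  |U|=3: {1,2,4}:1  {2,4,5}:3  {3,4,5}:3
  |U|=4: {0,1,2,4}:1  {1,2,4,5}:4  {2,3,4,5}:6
  start at 0(u): 10
  start at 3(c): 5
sum over floor = 15

15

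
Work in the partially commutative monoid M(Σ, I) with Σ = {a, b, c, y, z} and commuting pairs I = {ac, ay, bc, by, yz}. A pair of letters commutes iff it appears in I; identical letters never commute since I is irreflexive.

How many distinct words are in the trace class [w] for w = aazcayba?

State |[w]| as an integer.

drop 0:a onto floor
drop 1:a onto {0:a}
drop 2:z onto {1:a}
drop 3:c onto {2:z}
drop 4:a onto {2:z}
drop 5:y onto {3:c}
drop 6:b onto {4:a}
drop 7:a onto {6:b}
ground layer = {0:a}
drop-orders for the pieces not yet dropped (sum over which currently-grounded one goes next):
  1 to go: {5} 1  {7} 1
  2 to go: {3,5} 1  {5,7} 2  {6,7} 1
  3 to go: {3,5,7} 3  {4,6,7} 1  {5,6,7} 3
  4 to go: {3,5,6,7} 6  {4,5,6,7} 4
  5 to go: {3,4,5,6,7} 10
  6 to go: {2,3,4,5,6,7} 10
  if 0:a drops first: 10 orders

10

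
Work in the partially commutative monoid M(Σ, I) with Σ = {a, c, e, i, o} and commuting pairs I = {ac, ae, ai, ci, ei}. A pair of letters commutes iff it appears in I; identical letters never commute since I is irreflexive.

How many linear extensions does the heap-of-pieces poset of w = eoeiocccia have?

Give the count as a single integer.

0(e) covers ∅
1(o) covers 0:e
2(e) covers 1:o
3(i) covers 1:o
4(o) covers 2:e, 3:i
5(c) covers 4:o
6(c) covers 5:c
7(c) covers 6:c
8(i) covers 4:o
9(a) covers 4:o
floor of heap: 0:e
completions by unplaced set U, small U first (add the entries for U minus each lowest piece of U):
  |U|=1: {7}:1  {8}:1  {9}:1
  |U|=2: {6,7}:1  {7,8}:2  {7,9}:2  {8,9}:2
  |U|=3: {5,6,7}:1  {6,7,8}:3  {6,7,9}:3  {7,8,9}:6
  |U|=4: {5,6,7,8}:4  {5,6,7,9}:4  {6,7,8,9}:12
  |U|=5: {5,6,7,8,9}:20
  |U|=6: {4,5,6,7,8,9}:20
  |U|=7: {2,4,5,6,7,8,9}:20  {3,4,5,6,7,8,9}:20
  |U|=8: {2,3,4,5,6,7,8,9}:40
  start at 0(e): 40

40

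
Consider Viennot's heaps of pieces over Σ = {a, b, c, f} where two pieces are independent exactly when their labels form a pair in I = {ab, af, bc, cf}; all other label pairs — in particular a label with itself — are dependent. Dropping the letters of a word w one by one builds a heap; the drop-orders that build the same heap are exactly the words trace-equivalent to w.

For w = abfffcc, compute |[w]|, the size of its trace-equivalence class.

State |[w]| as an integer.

35

0(a) covers ∅
1(b) covers ∅
2(f) covers 1:b
3(f) covers 2:f
4(f) covers 3:f
5(c) covers 0:a
6(c) covers 5:c
floor of heap: 0:a, 1:b
completions by unplaced set U, small U first (add the entries for U minus each lowest piece of U):
  |U|=1: {4}:1  {6}:1
  |U|=2: {3,4}:1  {4,6}:2  {5,6}:1
  |U|=3: {0,5,6}:1  {2,3,4}:1  {3,4,6}:3  {4,5,6}:3
  |U|=4: {0,4,5,6}:4  {1,2,3,4}:1  {2,3,4,6}:4  {3,4,5,6}:6
  |U|=5: {0,3,4,5,6}:10  {1,2,3,4,6}:5  {2,3,4,5,6}:10
  start at 0(a): 15
  start at 1(b): 20
sum over floor = 35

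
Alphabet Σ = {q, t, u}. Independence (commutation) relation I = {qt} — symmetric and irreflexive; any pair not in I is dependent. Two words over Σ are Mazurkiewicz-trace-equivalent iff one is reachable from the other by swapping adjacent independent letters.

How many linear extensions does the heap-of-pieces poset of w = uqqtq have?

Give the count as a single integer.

piece 0:u — minimal
piece 1:q rests on {0:u}
piece 2:q rests on {1:q}
piece 3:t rests on {0:u}
piece 4:q rests on {2:q}
minimal pieces: {0:u}
ways to finish when only these pieces remain (= sum over removing one remaining piece with nothing left below it):
  1 left: {3}→1  {4}→1
  2 left: {2,4}→1  {3,4}→2
  3 left: {1,2,4}→1  {2,3,4}→3
  placing 0:u first → 4 extensions

4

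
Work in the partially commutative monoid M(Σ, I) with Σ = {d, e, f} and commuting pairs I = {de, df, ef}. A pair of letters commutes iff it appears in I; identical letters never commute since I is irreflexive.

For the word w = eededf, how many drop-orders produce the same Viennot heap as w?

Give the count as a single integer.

60

#0=e has no predecessor
#1=e depends on [0:e]
#2=d has no predecessor
#3=e depends on [1:e]
#4=d depends on [2:d]
#5=f has no predecessor
sources: [0:e, 2:d, 5:f]
N(rest) = Σ N(rest − s) over sources s of rest; N(one piece) = 1:
  size 1 → [3]=1  [4]=1  [5]=1
  size 2 → [1,3]=1  [2,4]=1  [3,4]=2  [3,5]=2  [4,5]=2
  size 3 → [0,1,3]=1  [1,3,4]=3  [1,3,5]=3  [2,3,4]=3  [2,4,5]=3  [3,4,5]=6
  size 4 → [0,1,3,4]=4  [0,1,3,5]=4  [1,2,3,4]=6  [1,3,4,5]=12  [2,3,4,5]=12
  first=0(e) contributes 30
  first=2(d) contributes 20
  first=5(f) contributes 10
|[w]| = 60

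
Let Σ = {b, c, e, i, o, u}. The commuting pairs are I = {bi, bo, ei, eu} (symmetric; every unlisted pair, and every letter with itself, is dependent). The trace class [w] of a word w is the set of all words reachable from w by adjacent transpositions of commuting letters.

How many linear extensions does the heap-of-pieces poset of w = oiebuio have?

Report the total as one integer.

drop 0:o onto floor
drop 1:i onto {0:o}
drop 2:e onto {0:o}
drop 3:b onto {2:e}
drop 4:u onto {1:i, 3:b}
drop 5:i onto {4:u}
drop 6:o onto {5:i}
ground layer = {0:o}
drop-orders for the pieces not yet dropped (sum over which currently-grounded one goes next):
  1 to go: {6} 1
  2 to go: {5,6} 1
  3 to go: {4,5,6} 1
  4 to go: {1,4,5,6} 1  {3,4,5,6} 1
  5 to go: {1,3,4,5,6} 2  {2,3,4,5,6} 1
  if 0:o drops first: 3 orders

3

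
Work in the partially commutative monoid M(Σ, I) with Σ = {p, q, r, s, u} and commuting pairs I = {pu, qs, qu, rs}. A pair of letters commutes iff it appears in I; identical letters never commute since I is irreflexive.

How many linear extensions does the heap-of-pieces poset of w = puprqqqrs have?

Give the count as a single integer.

#0=p has no predecessor
#1=u has no predecessor
#2=p depends on [0:p]
#3=r depends on [1:u, 2:p]
#4=q depends on [3:r]
#5=q depends on [4:q]
#6=q depends on [5:q]
#7=r depends on [6:q]
#8=s depends on [1:u, 2:p]
sources: [0:p, 1:u]
N(rest) = Σ N(rest − s) over sources s of rest; N(one piece) = 1:
  size 1 → [7]=1  [8]=1
  size 2 → [6,7]=1  [7,8]=2
  size 3 → [5,6,7]=1  [6,7,8]=3
  size 4 → [4,5,6,7]=1  [5,6,7,8]=4
  size 5 → [3,4,5,6,7]=1  [4,5,6,7,8]=5
  size 6 → [3,4,5,6,7,8]=6
  size 7 → [1,3,4,5,6,7,8]=6  [2,3,4,5,6,7,8]=6
  first=0(p) contributes 12
  first=1(u) contributes 6
|[w]| = 18

18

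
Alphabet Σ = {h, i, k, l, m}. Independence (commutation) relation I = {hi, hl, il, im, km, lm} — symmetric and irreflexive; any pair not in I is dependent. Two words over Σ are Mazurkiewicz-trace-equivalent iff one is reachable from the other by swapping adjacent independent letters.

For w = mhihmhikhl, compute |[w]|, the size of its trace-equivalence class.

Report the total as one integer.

drop 0:m onto floor
drop 1:h onto {0:m}
drop 2:i onto floor
drop 3:h onto {1:h}
drop 4:m onto {3:h}
drop 5:h onto {4:m}
drop 6:i onto {2:i}
drop 7:k onto {5:h, 6:i}
drop 8:h onto {7:k}
drop 9:l onto {7:k}
ground layer = {0:m, 2:i}
drop-orders for the pieces not yet dropped (sum over which currently-grounded one goes next):
  1 to go: {8} 1  {9} 1
  2 to go: {8,9} 2
  3 to go: {7,8,9} 2
  4 to go: {5,7,8,9} 2  {6,7,8,9} 2
  5 to go: {2,6,7,8,9} 2  {4,5,7,8,9} 2  {5,6,7,8,9} 4
  6 to go: {2,5,6,7,8,9} 6  {3,4,5,7,8,9} 2  {4,5,6,7,8,9} 6
  7 to go: {1,3,4,5,7,8,9} 2  {2,4,5,6,7,8,9} 12  {3,4,5,6,7,8,9} 8
  8 to go: {0,1,3,4,5,7,8,9} 2  {1,3,4,5,6,7,8,9} 10  {2,3,4,5,6,7,8,9} 20
  if 0:m drops first: 30 orders
  if 2:i drops first: 12 orders
heap linearizations: 42

42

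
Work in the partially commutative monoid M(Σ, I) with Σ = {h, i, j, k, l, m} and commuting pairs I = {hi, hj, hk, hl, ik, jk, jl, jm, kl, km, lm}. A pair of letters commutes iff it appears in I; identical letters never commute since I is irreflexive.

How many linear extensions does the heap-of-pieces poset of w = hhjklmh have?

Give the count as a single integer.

drop 0:h onto floor
drop 1:h onto {0:h}
drop 2:j onto floor
drop 3:k onto floor
drop 4:l onto floor
drop 5:m onto {1:h}
drop 6:h onto {5:m}
ground layer = {0:h, 2:j, 3:k, 4:l}
drop-orders for the pieces not yet dropped (sum over which currently-grounded one goes next):
  1 to go: {2} 1  {3} 1  {4} 1  {6} 1
  2 to go: {2,3} 2  {2,4} 2  {2,6} 2  {3,4} 2  {3,6} 2  {4,6} 2  {5,6} 1
  3 to go: {1,5,6} 1  {2,3,4} 6  {2,3,6} 6  {2,4,6} 6  {2,5,6} 3  {3,4,6} 6  {3,5,6} 3  {4,5,6} 3
  4 to go: {0,1,5,6} 1  {1,2,5,6} 4  {1,3,5,6} 4  {1,4,5,6} 4  {2,3,4,6} 24  {2,3,5,6} 12  {2,4,5,6} 12  {3,4,5,6} 12
  5 to go: {0,1,2,5,6} 5  {0,1,3,5,6} 5  {0,1,4,5,6} 5  {1,2,3,5,6} 20  {1,2,4,5,6} 20  {1,3,4,5,6} 20  {2,3,4,5,6} 60
  if 0:h drops first: 120 orders
  if 2:j drops first: 30 orders
  if 3:k drops first: 30 orders
  if 4:l drops first: 30 orders
heap linearizations: 210

210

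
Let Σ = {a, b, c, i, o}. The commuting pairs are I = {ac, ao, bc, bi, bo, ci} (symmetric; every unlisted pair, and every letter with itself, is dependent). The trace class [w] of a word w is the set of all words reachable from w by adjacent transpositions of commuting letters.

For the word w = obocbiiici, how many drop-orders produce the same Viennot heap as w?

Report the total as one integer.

#0=o has no predecessor
#1=b has no predecessor
#2=o depends on [0:o]
#3=c depends on [2:o]
#4=b depends on [1:b]
#5=i depends on [2:o]
#6=i depends on [5:i]
#7=i depends on [6:i]
#8=c depends on [3:c]
#9=i depends on [7:i]
sources: [0:o, 1:b]
N(rest) = Σ N(rest − s) over sources s of rest; N(one piece) = 1:
  size 1 → [4]=1  [8]=1  [9]=1
  size 2 → [1,4]=1  [3,8]=1  [4,8]=2  [4,9]=2  [7,9]=1  [8,9]=2
  size 3 → [1,4,8]=3  [1,4,9]=3  [3,4,8]=3  [3,8,9]=3  [4,7,9]=3  [4,8,9]=6  [6,7,9]=1  [7,8,9]=3
  size 4 → [1,3,4,8]=6  [1,4,7,9]=6  [1,4,8,9]=12  [3,4,8,9]=12  [3,7,8,9]=6  [4,6,7,9]=4  [4,7,8,9]=12  [5,6,7,9]=1  [6,7,8,9]=4
  size 5 → [1,3,4,8,9]=30  [1,4,6,7,9]=10  [1,4,7,8,9]=30  [3,4,7,8,9]=30  [3,6,7,8,9]=10  [4,5,6,7,9]=5  [4,6,7,8,9]=20  [5,6,7,8,9]=5
  size 6 → [1,3,4,7,8,9]=90  [1,4,5,6,7,9]=15  [1,4,6,7,8,9]=60  [3,4,6,7,8,9]=60  [3,5,6,7,8,9]=15  [4,5,6,7,8,9]=30
  size 7 → [1,3,4,6,7,8,9]=210  [1,4,5,6,7,8,9]=105  [2,3,5,6,7,8,9]=15  [3,4,5,6,7,8,9]=105
  size 8 → [0,2,3,5,6,7,8,9]=15  [1,3,4,5,6,7,8,9]=420  [2,3,4,5,6,7,8,9]=120
  first=0(o) contributes 540
  first=1(b) contributes 135
|[w]| = 675

675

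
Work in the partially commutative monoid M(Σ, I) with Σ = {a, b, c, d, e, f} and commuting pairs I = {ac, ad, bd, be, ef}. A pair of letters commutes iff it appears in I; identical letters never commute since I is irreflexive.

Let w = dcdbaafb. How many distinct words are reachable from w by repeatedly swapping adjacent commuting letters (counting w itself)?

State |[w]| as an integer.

4

0(d) covers ∅
1(c) covers 0:d
2(d) covers 1:c
3(b) covers 1:c
4(a) covers 3:b
5(a) covers 4:a
6(f) covers 2:d, 5:a
7(b) covers 6:f
floor of heap: 0:d
completions by unplaced set U, small U first (add the entries for U minus each lowest piece of U):
  |U|=1: {7}:1
  |U|=2: {6,7}:1
  |U|=3: {2,6,7}:1  {5,6,7}:1
  |U|=4: {2,5,6,7}:2  {4,5,6,7}:1
  |U|=5: {2,4,5,6,7}:3  {3,4,5,6,7}:1
  |U|=6: {2,3,4,5,6,7}:4
  start at 0(d): 4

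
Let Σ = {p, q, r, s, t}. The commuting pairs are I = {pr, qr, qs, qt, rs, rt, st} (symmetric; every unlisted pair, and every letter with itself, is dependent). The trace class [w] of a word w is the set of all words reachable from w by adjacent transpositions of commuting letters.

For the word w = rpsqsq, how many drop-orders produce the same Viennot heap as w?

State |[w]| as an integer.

36

0(r) covers ∅
1(p) covers ∅
2(s) covers 1:p
3(q) covers 1:p
4(s) covers 2:s
5(q) covers 3:q
floor of heap: 0:r, 1:p
completions by unplaced set U, small U first (add the entries for U minus each lowest piece of U):
  |U|=1: {0}:1  {4}:1  {5}:1
  |U|=2: {0,4}:2  {0,5}:2  {2,4}:1  {3,5}:1  {4,5}:2
  |U|=3: {0,2,4}:3  {0,3,5}:3  {0,4,5}:6  {2,4,5}:3  {3,4,5}:3
  |U|=4: {0,2,4,5}:12  {0,3,4,5}:12  {2,3,4,5}:6
  start at 0(r): 6
  start at 1(p): 30
sum over floor = 36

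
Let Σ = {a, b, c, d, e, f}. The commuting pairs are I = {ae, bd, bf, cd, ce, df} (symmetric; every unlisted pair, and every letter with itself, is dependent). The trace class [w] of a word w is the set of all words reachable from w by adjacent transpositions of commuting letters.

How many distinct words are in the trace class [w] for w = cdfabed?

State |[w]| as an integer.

drop 0:c onto floor
drop 1:d onto floor
drop 2:f onto {0:c}
drop 3:a onto {1:d, 2:f}
drop 4:b onto {3:a}
drop 5:e onto {4:b}
drop 6:d onto {5:e}
ground layer = {0:c, 1:d}
drop-orders for the pieces not yet dropped (sum over which currently-grounded one goes next):
  1 to go: {6} 1
  2 to go: {5,6} 1
  3 to go: {4,5,6} 1
  4 to go: {3,4,5,6} 1
  5 to go: {1,3,4,5,6} 1  {2,3,4,5,6} 1
  if 0:c drops first: 2 orders
  if 1:d drops first: 1 orders
heap linearizations: 3

3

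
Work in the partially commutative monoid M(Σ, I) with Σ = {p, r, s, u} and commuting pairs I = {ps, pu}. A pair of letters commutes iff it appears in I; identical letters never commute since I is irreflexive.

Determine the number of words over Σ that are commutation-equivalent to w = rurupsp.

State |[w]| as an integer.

6

piece 0:r — minimal
piece 1:u rests on {0:r}
piece 2:r rests on {1:u}
piece 3:u rests on {2:r}
piece 4:p rests on {2:r}
piece 5:s rests on {3:u}
piece 6:p rests on {4:p}
minimal pieces: {0:r}
ways to finish when only these pieces remain (= sum over removing one remaining piece with nothing left below it):
  1 left: {5}→1  {6}→1
  2 left: {3,5}→1  {4,6}→1  {5,6}→2
  3 left: {3,5,6}→3  {4,5,6}→3
  4 left: {3,4,5,6}→6
  5 left: {2,3,4,5,6}→6
  placing 0:r first → 6 extensions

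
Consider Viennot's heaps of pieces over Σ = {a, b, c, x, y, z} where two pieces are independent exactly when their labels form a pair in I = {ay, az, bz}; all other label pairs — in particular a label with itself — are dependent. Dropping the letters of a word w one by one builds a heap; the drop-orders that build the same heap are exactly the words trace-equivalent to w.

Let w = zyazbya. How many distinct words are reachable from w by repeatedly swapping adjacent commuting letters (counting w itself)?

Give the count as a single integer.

17

#0=z has no predecessor
#1=y depends on [0:z]
#2=a has no predecessor
#3=z depends on [1:y]
#4=b depends on [1:y, 2:a]
#5=y depends on [3:z, 4:b]
#6=a depends on [4:b]
sources: [0:z, 2:a]
N(rest) = Σ N(rest − s) over sources s of rest; N(one piece) = 1:
  size 1 → [5]=1  [6]=1
  size 2 → [3,5]=1  [5,6]=2
  size 3 → [3,5,6]=3  [4,5,6]=2
  size 4 → [2,4,5,6]=2  [3,4,5,6]=5
  size 5 → [1,3,4,5,6]=5  [2,3,4,5,6]=7
  first=0(z) contributes 12
  first=2(a) contributes 5
|[w]| = 17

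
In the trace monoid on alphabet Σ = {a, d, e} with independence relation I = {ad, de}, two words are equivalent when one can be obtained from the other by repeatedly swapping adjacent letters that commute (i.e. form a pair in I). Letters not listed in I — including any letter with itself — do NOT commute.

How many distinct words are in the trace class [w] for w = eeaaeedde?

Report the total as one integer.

drop 0:e onto floor
drop 1:e onto {0:e}
drop 2:a onto {1:e}
drop 3:a onto {2:a}
drop 4:e onto {3:a}
drop 5:e onto {4:e}
drop 6:d onto floor
drop 7:d onto {6:d}
drop 8:e onto {5:e}
ground layer = {0:e, 6:d}
drop-orders for the pieces not yet dropped (sum over which currently-grounded one goes next):
  1 to go: {7} 1  {8} 1
  2 to go: {5,8} 1  {6,7} 1  {7,8} 2
  3 to go: {4,5,8} 1  {5,7,8} 3  {6,7,8} 3
  4 to go: {3,4,5,8} 1  {4,5,7,8} 4  {5,6,7,8} 6
  5 to go: {2,3,4,5,8} 1  {3,4,5,7,8} 5  {4,5,6,7,8} 10
  6 to go: {1,2,3,4,5,8} 1  {2,3,4,5,7,8} 6  {3,4,5,6,7,8} 15
  7 to go: {0,1,2,3,4,5,8} 1  {1,2,3,4,5,7,8} 7  {2,3,4,5,6,7,8} 21
  if 0:e drops first: 28 orders
  if 6:d drops first: 8 orders
heap linearizations: 36

36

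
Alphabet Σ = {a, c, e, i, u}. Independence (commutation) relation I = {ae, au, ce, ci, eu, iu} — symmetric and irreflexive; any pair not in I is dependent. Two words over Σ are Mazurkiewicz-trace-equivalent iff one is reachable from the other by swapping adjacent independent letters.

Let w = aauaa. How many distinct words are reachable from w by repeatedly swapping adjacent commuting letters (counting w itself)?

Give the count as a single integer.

#0=a has no predecessor
#1=a depends on [0:a]
#2=u has no predecessor
#3=a depends on [1:a]
#4=a depends on [3:a]
sources: [0:a, 2:u]
N(rest) = Σ N(rest − s) over sources s of rest; N(one piece) = 1:
  size 1 → [2]=1  [4]=1
  size 2 → [2,4]=2  [3,4]=1
  size 3 → [1,3,4]=1  [2,3,4]=3
  first=0(a) contributes 4
  first=2(u) contributes 1
|[w]| = 5

5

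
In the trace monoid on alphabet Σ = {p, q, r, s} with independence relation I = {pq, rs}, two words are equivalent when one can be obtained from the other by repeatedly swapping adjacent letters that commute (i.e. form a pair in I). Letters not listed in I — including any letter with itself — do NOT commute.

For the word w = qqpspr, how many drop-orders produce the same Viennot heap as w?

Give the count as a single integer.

drop 0:q onto floor
drop 1:q onto {0:q}
drop 2:p onto floor
drop 3:s onto {1:q, 2:p}
drop 4:p onto {3:s}
drop 5:r onto {4:p}
ground layer = {0:q, 2:p}
drop-orders for the pieces not yet dropped (sum over which currently-grounded one goes next):
  1 to go: {5} 1
  2 to go: {4,5} 1
  3 to go: {3,4,5} 1
  4 to go: {1,3,4,5} 1  {2,3,4,5} 1
  if 0:q drops first: 2 orders
  if 2:p drops first: 1 orders
heap linearizations: 3

3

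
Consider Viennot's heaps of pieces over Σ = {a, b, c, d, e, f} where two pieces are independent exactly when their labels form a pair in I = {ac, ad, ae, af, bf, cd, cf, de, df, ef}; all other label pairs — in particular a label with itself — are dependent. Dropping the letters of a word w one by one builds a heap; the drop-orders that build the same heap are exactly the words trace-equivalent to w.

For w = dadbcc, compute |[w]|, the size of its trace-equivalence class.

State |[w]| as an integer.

3

#0=d has no predecessor
#1=a has no predecessor
#2=d depends on [0:d]
#3=b depends on [1:a, 2:d]
#4=c depends on [3:b]
#5=c depends on [4:c]
sources: [0:d, 1:a]
N(rest) = Σ N(rest − s) over sources s of rest; N(one piece) = 1:
  size 1 → [5]=1
  size 2 → [4,5]=1
  size 3 → [3,4,5]=1
  size 4 → [1,3,4,5]=1  [2,3,4,5]=1
  first=0(d) contributes 2
  first=1(a) contributes 1
|[w]| = 3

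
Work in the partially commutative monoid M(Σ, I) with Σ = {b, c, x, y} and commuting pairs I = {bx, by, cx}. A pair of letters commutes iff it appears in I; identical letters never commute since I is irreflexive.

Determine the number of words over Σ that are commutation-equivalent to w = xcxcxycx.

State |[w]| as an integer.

20

piece 0:x — minimal
piece 1:c — minimal
piece 2:x rests on {0:x}
piece 3:c rests on {1:c}
piece 4:x rests on {2:x}
piece 5:y rests on {3:c, 4:x}
piece 6:c rests on {5:y}
piece 7:x rests on {5:y}
minimal pieces: {0:x, 1:c}
ways to finish when only these pieces remain (= sum over removing one remaining piece with nothing left below it):
  1 left: {6}→1  {7}→1
  2 left: {6,7}→2
  3 left: {5,6,7}→2
  4 left: {3,5,6,7}→2  {4,5,6,7}→2
  5 left: {1,3,5,6,7}→2  {2,4,5,6,7}→2  {3,4,5,6,7}→4
  6 left: {0,2,4,5,6,7}→2  {1,3,4,5,6,7}→6  {2,3,4,5,6,7}→6
  placing 0:x first → 12 extensions
  placing 1:c first → 8 extensions
total linear extensions = 20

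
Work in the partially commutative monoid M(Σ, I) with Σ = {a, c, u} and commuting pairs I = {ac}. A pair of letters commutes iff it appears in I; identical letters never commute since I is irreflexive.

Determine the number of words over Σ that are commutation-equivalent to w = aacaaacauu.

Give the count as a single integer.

28

#0=a has no predecessor
#1=a depends on [0:a]
#2=c has no predecessor
#3=a depends on [1:a]
#4=a depends on [3:a]
#5=a depends on [4:a]
#6=c depends on [2:c]
#7=a depends on [5:a]
#8=u depends on [6:c, 7:a]
#9=u depends on [8:u]
sources: [0:a, 2:c]
N(rest) = Σ N(rest − s) over sources s of rest; N(one piece) = 1:
  size 1 → [9]=1
  size 2 → [8,9]=1
  size 3 → [6,8,9]=1  [7,8,9]=1
  size 4 → [2,6,8,9]=1  [5,7,8,9]=1  [6,7,8,9]=2
  size 5 → [2,6,7,8,9]=3  [4,5,7,8,9]=1  [5,6,7,8,9]=3
  size 6 → [2,5,6,7,8,9]=6  [3,4,5,7,8,9]=1  [4,5,6,7,8,9]=4
  size 7 → [1,3,4,5,7,8,9]=1  [2,4,5,6,7,8,9]=10  [3,4,5,6,7,8,9]=5
  size 8 → [0,1,3,4,5,7,8,9]=1  [1,3,4,5,6,7,8,9]=6  [2,3,4,5,6,7,8,9]=15
  first=0(a) contributes 21
  first=2(c) contributes 7
|[w]| = 28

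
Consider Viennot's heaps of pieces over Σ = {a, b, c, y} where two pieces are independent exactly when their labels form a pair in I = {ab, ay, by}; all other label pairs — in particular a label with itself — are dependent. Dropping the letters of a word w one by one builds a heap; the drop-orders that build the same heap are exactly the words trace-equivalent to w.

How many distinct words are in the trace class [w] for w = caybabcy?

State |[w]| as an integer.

drop 0:c onto floor
drop 1:a onto {0:c}
drop 2:y onto {0:c}
drop 3:b onto {0:c}
drop 4:a onto {1:a}
drop 5:b onto {3:b}
drop 6:c onto {2:y, 4:a, 5:b}
drop 7:y onto {6:c}
ground layer = {0:c}
drop-orders for the pieces not yet dropped (sum over which currently-grounded one goes next):
  1 to go: {7} 1
  2 to go: {6,7} 1
  3 to go: {2,6,7} 1  {4,6,7} 1  {5,6,7} 1
  4 to go: {1,4,6,7} 1  {2,4,6,7} 2  {2,5,6,7} 2  {3,5,6,7} 1  {4,5,6,7} 2
  5 to go: {1,2,4,6,7} 3  {1,4,5,6,7} 3  {2,3,5,6,7} 3  {2,4,5,6,7} 6  {3,4,5,6,7} 3
  6 to go: {1,2,4,5,6,7} 12  {1,3,4,5,6,7} 6  {2,3,4,5,6,7} 12
  if 0:c drops first: 30 orders

30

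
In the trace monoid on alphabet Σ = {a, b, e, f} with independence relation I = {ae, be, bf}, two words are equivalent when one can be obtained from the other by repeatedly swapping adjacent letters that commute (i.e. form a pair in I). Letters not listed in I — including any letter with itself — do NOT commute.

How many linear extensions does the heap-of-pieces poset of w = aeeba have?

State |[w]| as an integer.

drop 0:a onto floor
drop 1:e onto floor
drop 2:e onto {1:e}
drop 3:b onto {0:a}
drop 4:a onto {3:b}
ground layer = {0:a, 1:e}
drop-orders for the pieces not yet dropped (sum over which currently-grounded one goes next):
  1 to go: {2} 1  {4} 1
  2 to go: {1,2} 1  {2,4} 2  {3,4} 1
  3 to go: {0,3,4} 1  {1,2,4} 3  {2,3,4} 3
  if 0:a drops first: 6 orders
  if 1:e drops first: 4 orders
heap linearizations: 10

10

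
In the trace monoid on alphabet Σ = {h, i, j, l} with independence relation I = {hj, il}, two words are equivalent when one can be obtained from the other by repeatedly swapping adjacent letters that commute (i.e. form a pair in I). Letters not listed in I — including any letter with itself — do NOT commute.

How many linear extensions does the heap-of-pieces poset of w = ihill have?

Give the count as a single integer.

piece 0:i — minimal
piece 1:h rests on {0:i}
piece 2:i rests on {1:h}
piece 3:l rests on {1:h}
piece 4:l rests on {3:l}
minimal pieces: {0:i}
ways to finish when only these pieces remain (= sum over removing one remaining piece with nothing left below it):
  1 left: {2}→1  {4}→1
  2 left: {2,4}→2  {3,4}→1
  3 left: {2,3,4}→3
  placing 0:i first → 3 extensions

3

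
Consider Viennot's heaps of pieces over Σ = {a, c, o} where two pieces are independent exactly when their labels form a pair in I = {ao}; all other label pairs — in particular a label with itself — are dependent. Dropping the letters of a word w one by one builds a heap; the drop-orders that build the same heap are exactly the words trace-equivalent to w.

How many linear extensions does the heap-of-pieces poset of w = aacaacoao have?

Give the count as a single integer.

3

drop 0:a onto floor
drop 1:a onto {0:a}
drop 2:c onto {1:a}
drop 3:a onto {2:c}
drop 4:a onto {3:a}
drop 5:c onto {4:a}
drop 6:o onto {5:c}
drop 7:a onto {5:c}
drop 8:o onto {6:o}
ground layer = {0:a}
drop-orders for the pieces not yet dropped (sum over which currently-grounded one goes next):
  1 to go: {7} 1  {8} 1
  2 to go: {6,8} 1  {7,8} 2
  3 to go: {6,7,8} 3
  4 to go: {5,6,7,8} 3
  5 to go: {4,5,6,7,8} 3
  6 to go: {3,4,5,6,7,8} 3
  7 to go: {2,3,4,5,6,7,8} 3
  if 0:a drops first: 3 orders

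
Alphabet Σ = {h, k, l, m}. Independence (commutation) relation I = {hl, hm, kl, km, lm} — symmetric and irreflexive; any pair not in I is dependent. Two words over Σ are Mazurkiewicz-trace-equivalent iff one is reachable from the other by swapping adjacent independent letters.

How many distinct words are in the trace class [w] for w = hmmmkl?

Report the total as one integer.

60

#0=h has no predecessor
#1=m has no predecessor
#2=m depends on [1:m]
#3=m depends on [2:m]
#4=k depends on [0:h]
#5=l has no predecessor
sources: [0:h, 1:m, 5:l]
N(rest) = Σ N(rest − s) over sources s of rest; N(one piece) = 1:
  size 1 → [3]=1  [4]=1  [5]=1
  size 2 → [0,4]=1  [2,3]=1  [3,4]=2  [3,5]=2  [4,5]=2
  size 3 → [0,3,4]=3  [0,4,5]=3  [1,2,3]=1  [2,3,4]=3  [2,3,5]=3  [3,4,5]=6
  size 4 → [0,2,3,4]=6  [0,3,4,5]=12  [1,2,3,4]=4  [1,2,3,5]=4  [2,3,4,5]=12
  first=0(h) contributes 20
  first=1(m) contributes 30
  first=5(l) contributes 10
|[w]| = 60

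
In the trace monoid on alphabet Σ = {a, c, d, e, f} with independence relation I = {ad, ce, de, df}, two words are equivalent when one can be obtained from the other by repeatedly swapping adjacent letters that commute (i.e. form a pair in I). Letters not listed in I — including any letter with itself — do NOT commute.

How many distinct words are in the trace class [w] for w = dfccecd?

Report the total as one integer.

drop 0:d onto floor
drop 1:f onto floor
drop 2:c onto {0:d, 1:f}
drop 3:c onto {2:c}
drop 4:e onto {1:f}
drop 5:c onto {3:c}
drop 6:d onto {5:c}
ground layer = {0:d, 1:f}
drop-orders for the pieces not yet dropped (sum over which currently-grounded one goes next):
  1 to go: {4} 1  {6} 1
  2 to go: {4,6} 2  {5,6} 1
  3 to go: {3,5,6} 1  {4,5,6} 3
  4 to go: {2,3,5,6} 1  {3,4,5,6} 4
  5 to go: {0,2,3,5,6} 1  {2,3,4,5,6} 5
  if 0:d drops first: 5 orders
  if 1:f drops first: 6 orders
heap linearizations: 11

11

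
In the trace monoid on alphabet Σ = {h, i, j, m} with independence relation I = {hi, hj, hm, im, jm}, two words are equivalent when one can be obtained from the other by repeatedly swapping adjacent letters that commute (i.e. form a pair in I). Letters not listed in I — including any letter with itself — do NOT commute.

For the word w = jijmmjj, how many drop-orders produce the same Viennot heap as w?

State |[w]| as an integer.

piece 0:j — minimal
piece 1:i rests on {0:j}
piece 2:j rests on {1:i}
piece 3:m — minimal
piece 4:m rests on {3:m}
piece 5:j rests on {2:j}
piece 6:j rests on {5:j}
minimal pieces: {0:j, 3:m}
ways to finish when only these pieces remain (= sum over removing one remaining piece with nothing left below it):
  1 left: {4}→1  {6}→1
  2 left: {3,4}→1  {4,6}→2  {5,6}→1
  3 left: {2,5,6}→1  {3,4,6}→3  {4,5,6}→3
  4 left: {1,2,5,6}→1  {2,4,5,6}→4  {3,4,5,6}→6
  5 left: {0,1,2,5,6}→1  {1,2,4,5,6}→5  {2,3,4,5,6}→10
  placing 0:j first → 15 extensions
  placing 3:m first → 6 extensions
total linear extensions = 21

21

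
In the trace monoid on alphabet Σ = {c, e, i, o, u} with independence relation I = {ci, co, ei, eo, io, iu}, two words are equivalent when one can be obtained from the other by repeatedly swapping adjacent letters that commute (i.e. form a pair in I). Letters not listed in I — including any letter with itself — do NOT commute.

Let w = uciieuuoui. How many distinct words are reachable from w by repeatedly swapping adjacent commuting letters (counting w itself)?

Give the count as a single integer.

drop 0:u onto floor
drop 1:c onto {0:u}
drop 2:i onto floor
drop 3:i onto {2:i}
drop 4:e onto {1:c}
drop 5:u onto {4:e}
drop 6:u onto {5:u}
drop 7:o onto {6:u}
drop 8:u onto {7:o}
drop 9:i onto {3:i}
ground layer = {0:u, 2:i}
drop-orders for the pieces not yet dropped (sum over which currently-grounded one goes next):
  1 to go: {8} 1  {9} 1
  2 to go: {3,9} 1  {7,8} 1  {8,9} 2
  3 to go: {2,3,9} 1  {3,8,9} 3  {6,7,8} 1  {7,8,9} 3
  4 to go: {2,3,8,9} 4  {3,7,8,9} 6  {5,6,7,8} 1  {6,7,8,9} 4
  5 to go: {2,3,7,8,9} 10  {3,6,7,8,9} 10  {4,5,6,7,8} 1  {5,6,7,8,9} 5
  6 to go: {1,4,5,6,7,8} 1  {2,3,6,7,8,9} 20  {3,5,6,7,8,9} 15  {4,5,6,7,8,9} 6
  7 to go: {0,1,4,5,6,7,8} 1  {1,4,5,6,7,8,9} 7  {2,3,5,6,7,8,9} 35  {3,4,5,6,7,8,9} 21
  8 to go: {0,1,4,5,6,7,8,9} 8  {1,3,4,5,6,7,8,9} 28  {2,3,4,5,6,7,8,9} 56
  if 0:u drops first: 84 orders
  if 2:i drops first: 36 orders
heap linearizations: 120

120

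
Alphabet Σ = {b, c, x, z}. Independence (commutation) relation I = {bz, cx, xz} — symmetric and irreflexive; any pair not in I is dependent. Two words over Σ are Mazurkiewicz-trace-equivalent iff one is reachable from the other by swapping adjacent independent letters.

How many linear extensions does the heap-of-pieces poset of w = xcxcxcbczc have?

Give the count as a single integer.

#0=x has no predecessor
#1=c has no predecessor
#2=x depends on [0:x]
#3=c depends on [1:c]
#4=x depends on [2:x]
#5=c depends on [3:c]
#6=b depends on [4:x, 5:c]
#7=c depends on [6:b]
#8=z depends on [7:c]
#9=c depends on [8:z]
sources: [0:x, 1:c]
N(rest) = Σ N(rest − s) over sources s of rest; N(one piece) = 1:
  size 1 → [9]=1
  size 2 → [8,9]=1
  size 3 → [7,8,9]=1
  size 4 → [6,7,8,9]=1
  size 5 → [4,6,7,8,9]=1  [5,6,7,8,9]=1
  size 6 → [2,4,6,7,8,9]=1  [3,5,6,7,8,9]=1  [4,5,6,7,8,9]=2
  size 7 → [0,2,4,6,7,8,9]=1  [1,3,5,6,7,8,9]=1  [2,4,5,6,7,8,9]=3  [3,4,5,6,7,8,9]=3
  size 8 → [0,2,4,5,6,7,8,9]=4  [1,3,4,5,6,7,8,9]=4  [2,3,4,5,6,7,8,9]=6
  first=0(x) contributes 10
  first=1(c) contributes 10
|[w]| = 20

20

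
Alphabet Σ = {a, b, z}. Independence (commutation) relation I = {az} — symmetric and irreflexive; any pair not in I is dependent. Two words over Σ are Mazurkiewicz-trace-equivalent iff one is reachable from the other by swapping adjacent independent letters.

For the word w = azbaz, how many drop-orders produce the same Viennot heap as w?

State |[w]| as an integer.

4

drop 0:a onto floor
drop 1:z onto floor
drop 2:b onto {0:a, 1:z}
drop 3:a onto {2:b}
drop 4:z onto {2:b}
ground layer = {0:a, 1:z}
drop-orders for the pieces not yet dropped (sum over which currently-grounded one goes next):
  1 to go: {3} 1  {4} 1
  2 to go: {3,4} 2
  3 to go: {2,3,4} 2
  if 0:a drops first: 2 orders
  if 1:z drops first: 2 orders
heap linearizations: 4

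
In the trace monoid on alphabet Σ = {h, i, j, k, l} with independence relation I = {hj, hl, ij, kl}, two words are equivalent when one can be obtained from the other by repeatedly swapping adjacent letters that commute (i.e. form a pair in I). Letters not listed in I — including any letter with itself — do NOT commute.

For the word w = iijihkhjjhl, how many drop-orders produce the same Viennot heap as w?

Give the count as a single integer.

piece 0:i — minimal
piece 1:i rests on {0:i}
piece 2:j — minimal
piece 3:i rests on {1:i}
piece 4:h rests on {3:i}
piece 5:k rests on {2:j, 4:h}
piece 6:h rests on {5:k}
piece 7:j rests on {5:k}
piece 8:j rests on {7:j}
piece 9:h rests on {6:h}
piece 10:l rests on {8:j}
minimal pieces: {0:i, 2:j}
ways to finish when only these pieces remain (= sum over removing one remaining piece with nothing left below it):
  1 left: {9}→1  {10}→1
  2 left: {6,9}→1  {8,10}→1  {9,10}→2
  3 left: {6,9,10}→3  {7,8,10}→1  {8,9,10}→3
  4 left: {6,8,9,10}→6  {7,8,9,10}→4
  5 left: {6,7,8,9,10}→10
  6 left: {5,6,7,8,9,10}→10
  7 left: {2,5,6,7,8,9,10}→10  {4,5,6,7,8,9,10}→10
  8 left: {2,4,5,6,7,8,9,10}→20  {3,4,5,6,7,8,9,10}→10
  9 left: {1,3,4,5,6,7,8,9,10}→10  {2,3,4,5,6,7,8,9,10}→30
  placing 0:i first → 40 extensions
  placing 2:j first → 10 extensions
total linear extensions = 50

50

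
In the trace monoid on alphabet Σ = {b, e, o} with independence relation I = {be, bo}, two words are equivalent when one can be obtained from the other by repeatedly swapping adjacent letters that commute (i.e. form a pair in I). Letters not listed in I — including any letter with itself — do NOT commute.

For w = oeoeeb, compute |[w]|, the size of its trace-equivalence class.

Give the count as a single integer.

#0=o has no predecessor
#1=e depends on [0:o]
#2=o depends on [1:e]
#3=e depends on [2:o]
#4=e depends on [3:e]
#5=b has no predecessor
sources: [0:o, 5:b]
N(rest) = Σ N(rest − s) over sources s of rest; N(one piece) = 1:
  size 1 → [4]=1  [5]=1
  size 2 → [3,4]=1  [4,5]=2
  size 3 → [2,3,4]=1  [3,4,5]=3
  size 4 → [1,2,3,4]=1  [2,3,4,5]=4
  first=0(o) contributes 5
  first=5(b) contributes 1
|[w]| = 6

6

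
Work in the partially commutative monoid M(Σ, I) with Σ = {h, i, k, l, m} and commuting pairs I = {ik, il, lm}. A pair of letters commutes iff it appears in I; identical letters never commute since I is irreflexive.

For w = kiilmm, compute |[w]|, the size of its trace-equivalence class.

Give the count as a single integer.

0(k) covers ∅
1(i) covers ∅
2(i) covers 1:i
3(l) covers 0:k
4(m) covers 0:k, 2:i
5(m) covers 4:m
floor of heap: 0:k, 1:i
completions by unplaced set U, small U first (add the entries for U minus each lowest piece of U):
  |U|=1: {3}:1  {5}:1
  |U|=2: {3,5}:2  {4,5}:1
  |U|=3: {2,4,5}:1  {3,4,5}:3
  |U|=4: {0,3,4,5}:3  {1,2,4,5}:1  {2,3,4,5}:4
  start at 0(k): 5
  start at 1(i): 7
sum over floor = 12

12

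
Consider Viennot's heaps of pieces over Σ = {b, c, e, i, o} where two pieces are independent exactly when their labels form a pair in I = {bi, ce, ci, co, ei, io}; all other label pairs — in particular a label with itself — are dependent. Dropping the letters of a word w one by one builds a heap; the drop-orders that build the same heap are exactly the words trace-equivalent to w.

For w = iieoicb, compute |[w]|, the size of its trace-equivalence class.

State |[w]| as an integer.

105

0(i) covers ∅
1(i) covers 0:i
2(e) covers ∅
3(o) covers 2:e
4(i) covers 1:i
5(c) covers ∅
6(b) covers 3:o, 5:c
floor of heap: 0:i, 2:e, 5:c
completions by unplaced set U, small U first (add the entries for U minus each lowest piece of U):
  |U|=1: {4}:1  {6}:1
  |U|=2: {1,4}:1  {3,6}:1  {4,6}:2  {5,6}:1
  |U|=3: {0,1,4}:1  {1,4,6}:3  {2,3,6}:1  {3,4,6}:3  {3,5,6}:2  {4,5,6}:3
  |U|=4: {0,1,4,6}:4  {1,3,4,6}:6  {1,4,5,6}:6  {2,3,4,6}:4  {2,3,5,6}:3  {3,4,5,6}:8
  |U|=5: {0,1,3,4,6}:10  {0,1,4,5,6}:10  {1,2,3,4,6}:10  {1,3,4,5,6}:20  {2,3,4,5,6}:15
  start at 0(i): 45
  start at 2(e): 40
  start at 5(c): 20
sum over floor = 105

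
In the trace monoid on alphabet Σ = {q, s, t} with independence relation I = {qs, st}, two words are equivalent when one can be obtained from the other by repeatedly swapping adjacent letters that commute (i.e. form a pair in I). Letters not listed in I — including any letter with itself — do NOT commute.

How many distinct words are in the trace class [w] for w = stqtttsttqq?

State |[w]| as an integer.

55

drop 0:s onto floor
drop 1:t onto floor
drop 2:q onto {1:t}
drop 3:t onto {2:q}
drop 4:t onto {3:t}
drop 5:t onto {4:t}
drop 6:s onto {0:s}
drop 7:t onto {5:t}
drop 8:t onto {7:t}
drop 9:q onto {8:t}
drop 10:q onto {9:q}
ground layer = {0:s, 1:t}
drop-orders for the pieces not yet dropped (sum over which currently-grounded one goes next):
  1 to go: {6} 1  {10} 1
  2 to go: {0,6} 1  {6,10} 2  {9,10} 1
  3 to go: {0,6,10} 3  {6,9,10} 3  {8,9,10} 1
  4 to go: {0,6,9,10} 6  {6,8,9,10} 4  {7,8,9,10} 1
  5 to go: {0,6,8,9,10} 10  {5,7,8,9,10} 1  {6,7,8,9,10} 5
  6 to go: {0,6,7,8,9,10} 15  {4,5,7,8,9,10} 1  {5,6,7,8,9,10} 6
  7 to go: {0,5,6,7,8,9,10} 21  {3,4,5,7,8,9,10} 1  {4,5,6,7,8,9,10} 7
  8 to go: {0,4,5,6,7,8,9,10} 28  {2,3,4,5,7,8,9,10} 1  {3,4,5,6,7,8,9,10} 8
  9 to go: {0,3,4,5,6,7,8,9,10} 36  {1,2,3,4,5,7,8,9,10} 1  {2,3,4,5,6,7,8,9,10} 9
  if 0:s drops first: 10 orders
  if 1:t drops first: 45 orders
heap linearizations: 55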